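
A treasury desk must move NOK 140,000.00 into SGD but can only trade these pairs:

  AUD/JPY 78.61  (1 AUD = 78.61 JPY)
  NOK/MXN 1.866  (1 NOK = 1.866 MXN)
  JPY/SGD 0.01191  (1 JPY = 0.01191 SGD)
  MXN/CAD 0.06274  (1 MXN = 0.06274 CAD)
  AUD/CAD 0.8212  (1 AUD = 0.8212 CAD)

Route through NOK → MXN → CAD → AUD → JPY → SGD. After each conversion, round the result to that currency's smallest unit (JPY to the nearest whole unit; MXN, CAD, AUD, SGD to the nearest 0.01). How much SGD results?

SGD 18,686.36

NOK 140,000.00 × 1.866 = MXN 261,240.00
MXN 261,240.00 × 0.06274 = CAD 16,390.20
CAD 16,390.20 ÷ 0.8212 = AUD 19,958.84
AUD 19,958.84 × 78.61 = JPY 1,568,964
JPY 1,568,964 × 0.01191 = SGD 18,686.36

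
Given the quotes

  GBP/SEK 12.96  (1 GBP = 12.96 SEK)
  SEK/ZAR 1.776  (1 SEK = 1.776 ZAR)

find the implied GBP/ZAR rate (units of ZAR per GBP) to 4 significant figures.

1 GBP × 12.96 = 12.96 SEK
12.96 SEK × 1.776 = 23.017 ZAR

GBP/ZAR = 23.02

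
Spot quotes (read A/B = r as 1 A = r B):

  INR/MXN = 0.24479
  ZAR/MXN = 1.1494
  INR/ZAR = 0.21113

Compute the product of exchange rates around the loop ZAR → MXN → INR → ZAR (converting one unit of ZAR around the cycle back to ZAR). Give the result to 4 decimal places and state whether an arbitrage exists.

0.9914 (arbitrage exists)

Around ZAR → MXN → INR → ZAR: 1 × 1.1494 ÷ 0.24479 × 0.21113 = 0.991351
Product < 1; profitable direction is ZAR → INR → MXN → ZAR.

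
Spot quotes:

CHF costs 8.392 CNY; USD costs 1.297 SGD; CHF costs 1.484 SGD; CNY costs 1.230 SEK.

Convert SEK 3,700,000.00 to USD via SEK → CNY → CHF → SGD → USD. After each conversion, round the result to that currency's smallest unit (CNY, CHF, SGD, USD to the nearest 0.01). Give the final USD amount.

USD 410,133.33

SEK 3,700,000.00 ÷ 1.230 = CNY 3,008,130.08
CNY 3,008,130.08 ÷ 8.392 = CHF 358,452.11
CHF 358,452.11 × 1.484 = SGD 531,942.93
SGD 531,942.93 ÷ 1.297 = USD 410,133.33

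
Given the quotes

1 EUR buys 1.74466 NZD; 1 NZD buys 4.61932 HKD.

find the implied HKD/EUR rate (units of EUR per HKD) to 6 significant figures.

1 HKD ÷ 4.61932 = 0.216482 NZD
0.216482 NZD ÷ 1.74466 = 0.124083 EUR

HKD/EUR = 0.124083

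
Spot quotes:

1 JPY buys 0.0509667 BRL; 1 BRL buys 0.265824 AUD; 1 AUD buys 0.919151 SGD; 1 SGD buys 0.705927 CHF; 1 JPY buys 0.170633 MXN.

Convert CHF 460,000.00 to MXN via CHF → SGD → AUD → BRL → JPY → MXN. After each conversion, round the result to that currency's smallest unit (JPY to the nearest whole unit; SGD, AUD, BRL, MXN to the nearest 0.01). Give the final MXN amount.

CHF 460,000.00 ÷ 0.705927 = SGD 651,625.45
SGD 651,625.45 ÷ 0.919151 = AUD 708,942.76
AUD 708,942.76 ÷ 0.265824 = BRL 2,666,962.95
BRL 2,666,962.95 ÷ 0.0509667 = JPY 52,327,558
JPY 52,327,558 × 0.170633 = MXN 8,928,808.20

MXN 8,928,808.20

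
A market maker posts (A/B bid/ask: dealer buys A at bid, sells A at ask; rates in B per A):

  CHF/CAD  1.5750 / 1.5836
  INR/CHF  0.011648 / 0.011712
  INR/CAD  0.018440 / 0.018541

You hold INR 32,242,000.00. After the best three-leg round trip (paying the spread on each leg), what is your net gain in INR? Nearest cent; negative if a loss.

Best loop INR → CAD → CHF → INR:
INR 32,242,000.00 × 0.018440 (sell INR at bid) = CAD 594,542.48
CAD 594,542.48 ÷ 1.5836 (buy CHF at ask) = CHF 375,437.28
CHF 375,437.28 ÷ 0.011712 (buy INR at ask) = INR 32,055,778.87

Net result: INR -186,221.13 (no profitable arbitrage after spreads)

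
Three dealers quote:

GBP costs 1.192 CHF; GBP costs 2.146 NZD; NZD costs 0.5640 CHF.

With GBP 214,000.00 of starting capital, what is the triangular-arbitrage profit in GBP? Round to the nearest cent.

Profitable loop is GBP → NZD → CHF → GBP:
GBP 214,000.00 × 2.146 = NZD 459,244.00
NZD 459,244.00 × 0.5640 = CHF 259,013.62
CHF 259,013.62 ÷ 1.192 = GBP 217,293.30
Profit = GBP 217,293.30 − GBP 214,000.00

Profit: GBP 3,293.30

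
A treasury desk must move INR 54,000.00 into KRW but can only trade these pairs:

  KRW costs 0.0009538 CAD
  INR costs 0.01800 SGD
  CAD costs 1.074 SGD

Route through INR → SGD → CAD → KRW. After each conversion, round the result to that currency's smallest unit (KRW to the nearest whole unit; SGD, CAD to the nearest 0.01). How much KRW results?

KRW 948,868

INR 54,000.00 × 0.01800 = SGD 972.00
SGD 972.00 ÷ 1.074 = CAD 905.03
CAD 905.03 ÷ 0.0009538 = KRW 948,868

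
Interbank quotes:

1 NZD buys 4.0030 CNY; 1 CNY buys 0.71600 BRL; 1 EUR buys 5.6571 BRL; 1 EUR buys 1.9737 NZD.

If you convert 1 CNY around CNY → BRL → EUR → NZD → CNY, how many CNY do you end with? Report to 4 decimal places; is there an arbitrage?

Around CNY → BRL → EUR → NZD → CNY: 1 × 0.71600 ÷ 5.6571 × 1.9737 × 4.0030 = 0.999968
Product ≈ 1 (deviation 0.003%, within rounding noise).

1.0000 (no arbitrage)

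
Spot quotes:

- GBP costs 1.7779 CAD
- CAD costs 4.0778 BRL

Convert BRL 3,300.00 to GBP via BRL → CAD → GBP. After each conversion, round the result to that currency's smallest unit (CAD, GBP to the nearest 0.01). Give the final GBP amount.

GBP 455.18

BRL 3,300.00 ÷ 4.0778 = CAD 809.26
CAD 809.26 ÷ 1.7779 = GBP 455.18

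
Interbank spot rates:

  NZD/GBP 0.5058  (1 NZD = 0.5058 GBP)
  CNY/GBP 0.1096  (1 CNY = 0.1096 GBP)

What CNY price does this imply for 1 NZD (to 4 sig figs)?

NZD/CNY = 4.615

1 NZD × 0.5058 = 0.5058 GBP
0.5058 GBP ÷ 0.1096 = 4.61496 CNY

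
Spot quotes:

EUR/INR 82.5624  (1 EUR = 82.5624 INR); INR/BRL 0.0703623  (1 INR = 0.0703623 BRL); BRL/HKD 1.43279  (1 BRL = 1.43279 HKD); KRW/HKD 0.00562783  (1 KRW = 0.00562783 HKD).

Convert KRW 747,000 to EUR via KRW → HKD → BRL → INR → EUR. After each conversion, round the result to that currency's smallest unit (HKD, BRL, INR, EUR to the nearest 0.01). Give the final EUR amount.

KRW 747,000 × 0.00562783 = HKD 4,203.99
HKD 4,203.99 ÷ 1.43279 = BRL 2,934.13
BRL 2,934.13 ÷ 0.0703623 = INR 41,700.31
INR 41,700.31 ÷ 82.5624 = EUR 505.08

EUR 505.08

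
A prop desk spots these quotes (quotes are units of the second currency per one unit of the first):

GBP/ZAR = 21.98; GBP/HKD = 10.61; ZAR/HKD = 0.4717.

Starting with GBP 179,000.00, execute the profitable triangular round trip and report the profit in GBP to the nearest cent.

Profitable loop is GBP → HKD → ZAR → GBP:
GBP 179,000.00 × 10.61 = HKD 1,899,190.00
HKD 1,899,190.00 ÷ 0.4717 = ZAR 4,026,266.69
ZAR 4,026,266.69 ÷ 21.98 = GBP 183,178.65
Profit = GBP 183,178.65 − GBP 179,000.00

Profit: GBP 4,178.65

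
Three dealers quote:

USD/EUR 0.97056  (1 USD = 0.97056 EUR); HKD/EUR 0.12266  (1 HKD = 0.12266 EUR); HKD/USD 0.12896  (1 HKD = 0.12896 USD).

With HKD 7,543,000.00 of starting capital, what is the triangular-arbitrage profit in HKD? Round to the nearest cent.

Profitable loop is HKD → USD → EUR → HKD:
HKD 7,543,000.00 × 0.12896 = USD 972,745.28
USD 972,745.28 × 0.97056 = EUR 944,107.66
EUR 944,107.66 ÷ 0.12266 = HKD 7,696,948.14
Profit = HKD 7,696,948.14 − HKD 7,543,000.00

Profit: HKD 153,948.14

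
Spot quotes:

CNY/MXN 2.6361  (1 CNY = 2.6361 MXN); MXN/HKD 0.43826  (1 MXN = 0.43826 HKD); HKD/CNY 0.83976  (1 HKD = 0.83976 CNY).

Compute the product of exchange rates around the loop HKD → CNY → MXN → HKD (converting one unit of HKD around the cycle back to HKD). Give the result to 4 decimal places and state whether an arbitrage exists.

Around HKD → CNY → MXN → HKD: 1 × 0.83976 × 2.6361 × 0.43826 = 0.970172
Product < 1; profitable direction is HKD → MXN → CNY → HKD.

0.9702 (arbitrage exists)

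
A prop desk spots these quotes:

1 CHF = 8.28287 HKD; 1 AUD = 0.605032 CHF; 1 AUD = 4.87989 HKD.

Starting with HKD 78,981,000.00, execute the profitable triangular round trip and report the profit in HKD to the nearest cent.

Profit: HKD 2,128,511.51

Profitable loop is HKD → AUD → CHF → HKD:
HKD 78,981,000.00 ÷ 4.87989 = AUD 16,184,995.97
AUD 16,184,995.97 × 0.605032 = CHF 9,792,440.48
CHF 9,792,440.48 × 8.28287 = HKD 81,109,511.51
Profit = HKD 81,109,511.51 − HKD 78,981,000.00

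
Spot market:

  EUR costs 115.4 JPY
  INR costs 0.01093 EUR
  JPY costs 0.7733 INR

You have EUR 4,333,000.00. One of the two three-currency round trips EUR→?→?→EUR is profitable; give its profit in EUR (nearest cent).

Profitable loop is EUR → INR → JPY → EUR:
EUR 4,333,000.00 ÷ 0.01093 = INR 396,431,838.98
INR 396,431,838.98 ÷ 0.7733 = JPY 512,649,475
JPY 512,649,475 ÷ 115.4 = EUR 4,442,369.80
Profit = EUR 4,442,369.80 − EUR 4,333,000.00

Profit: EUR 109,369.80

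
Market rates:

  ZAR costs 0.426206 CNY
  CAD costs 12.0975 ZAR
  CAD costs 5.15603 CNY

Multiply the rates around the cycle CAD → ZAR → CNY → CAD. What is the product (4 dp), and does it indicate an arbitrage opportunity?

1.0000 (no arbitrage)

Around CAD → ZAR → CNY → CAD: 1 × 12.0975 × 0.426206 ÷ 5.15603 = 0.999999
Product ≈ 1 (deviation 0.000%, within rounding noise).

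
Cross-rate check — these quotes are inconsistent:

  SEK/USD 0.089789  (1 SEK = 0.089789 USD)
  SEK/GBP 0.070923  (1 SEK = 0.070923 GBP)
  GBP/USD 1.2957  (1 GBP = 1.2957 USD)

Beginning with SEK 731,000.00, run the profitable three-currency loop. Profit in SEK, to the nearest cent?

Profitable loop is SEK → GBP → USD → SEK:
SEK 731,000.00 × 0.070923 = GBP 51,844.71
GBP 51,844.71 × 1.2957 = USD 67,175.19
USD 67,175.19 ÷ 0.089789 = SEK 748,145.04
Profit = SEK 748,145.04 − SEK 731,000.00

Profit: SEK 17,145.04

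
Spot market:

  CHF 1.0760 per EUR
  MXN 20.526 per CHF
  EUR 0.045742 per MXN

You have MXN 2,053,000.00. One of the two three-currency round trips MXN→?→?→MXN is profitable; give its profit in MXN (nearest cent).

Profitable loop is MXN → EUR → CHF → MXN:
MXN 2,053,000.00 × 0.045742 = EUR 93,908.33
EUR 93,908.33 × 1.0760 = CHF 101,045.36
CHF 101,045.36 × 20.526 = MXN 2,074,057.03
Profit = MXN 2,074,057.03 − MXN 2,053,000.00

Profit: MXN 21,057.03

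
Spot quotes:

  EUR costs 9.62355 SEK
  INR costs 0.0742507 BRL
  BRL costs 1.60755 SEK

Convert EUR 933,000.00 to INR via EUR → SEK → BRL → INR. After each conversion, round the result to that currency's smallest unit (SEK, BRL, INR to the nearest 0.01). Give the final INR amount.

EUR 933,000.00 × 9.62355 = SEK 8,978,772.15
SEK 8,978,772.15 ÷ 1.60755 = BRL 5,585,376.60
BRL 5,585,376.60 ÷ 0.0742507 = INR 75,223,218.10

INR 75,223,218.10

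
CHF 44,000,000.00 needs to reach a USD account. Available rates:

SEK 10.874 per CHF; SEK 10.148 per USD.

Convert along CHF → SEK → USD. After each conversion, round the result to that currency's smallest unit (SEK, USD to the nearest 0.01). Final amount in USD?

USD 47,147,812.38

CHF 44,000,000.00 × 10.874 = SEK 478,456,000.00
SEK 478,456,000.00 ÷ 10.148 = USD 47,147,812.38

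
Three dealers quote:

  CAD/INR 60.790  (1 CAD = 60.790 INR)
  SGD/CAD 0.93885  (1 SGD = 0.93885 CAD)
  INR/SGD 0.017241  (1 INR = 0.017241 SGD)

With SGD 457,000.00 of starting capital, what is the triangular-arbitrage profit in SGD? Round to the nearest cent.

Profit: SGD 7,435.48

Profitable loop is SGD → INR → CAD → SGD:
SGD 457,000.00 ÷ 0.017241 = INR 26,506,583.14
INR 26,506,583.14 ÷ 60.790 = CAD 436,035.25
CAD 436,035.25 ÷ 0.93885 = SGD 464,435.48
Profit = SGD 464,435.48 − SGD 457,000.00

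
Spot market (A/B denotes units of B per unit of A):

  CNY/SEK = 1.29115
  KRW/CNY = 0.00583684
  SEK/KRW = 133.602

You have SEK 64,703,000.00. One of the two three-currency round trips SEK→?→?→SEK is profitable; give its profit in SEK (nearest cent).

Profitable loop is SEK → KRW → CNY → SEK:
SEK 64,703,000.00 × 133.602 = KRW 8,644,450,206
KRW 8,644,450,206 × 0.00583684 = CNY 50,456,272.74
CNY 50,456,272.74 × 1.29115 = SEK 65,146,616.55
Profit = SEK 65,146,616.55 − SEK 64,703,000.00

Profit: SEK 443,616.55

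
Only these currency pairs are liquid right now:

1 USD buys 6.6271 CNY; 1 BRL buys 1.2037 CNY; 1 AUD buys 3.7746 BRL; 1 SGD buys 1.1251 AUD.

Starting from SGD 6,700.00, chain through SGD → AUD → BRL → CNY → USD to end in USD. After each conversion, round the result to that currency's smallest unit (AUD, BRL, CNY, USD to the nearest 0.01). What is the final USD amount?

SGD 6,700.00 × 1.1251 = AUD 7,538.17
AUD 7,538.17 × 3.7746 = BRL 28,453.58
BRL 28,453.58 × 1.2037 = CNY 34,249.57
CNY 34,249.57 ÷ 6.6271 = USD 5,168.11

USD 5,168.11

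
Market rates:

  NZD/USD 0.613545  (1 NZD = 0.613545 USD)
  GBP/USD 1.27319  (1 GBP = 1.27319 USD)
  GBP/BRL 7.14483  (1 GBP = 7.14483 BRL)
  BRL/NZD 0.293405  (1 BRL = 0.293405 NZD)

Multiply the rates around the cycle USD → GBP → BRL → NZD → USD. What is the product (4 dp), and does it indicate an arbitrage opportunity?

1.0102 (arbitrage exists)

Around USD → GBP → BRL → NZD → USD: 1 ÷ 1.27319 × 7.14483 × 0.293405 × 0.613545 = 1.010212
Product > 1; profitable direction is USD → GBP → BRL → NZD → USD.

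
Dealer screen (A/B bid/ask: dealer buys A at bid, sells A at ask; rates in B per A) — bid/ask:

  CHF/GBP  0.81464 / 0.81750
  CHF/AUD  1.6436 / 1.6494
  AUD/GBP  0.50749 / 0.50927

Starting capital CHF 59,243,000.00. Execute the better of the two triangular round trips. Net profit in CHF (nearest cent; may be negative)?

Net profit: CHF 1,203,742.68

Best loop CHF → AUD → GBP → CHF:
CHF 59,243,000.00 × 1.6436 (sell CHF at bid) = AUD 97,371,794.80
AUD 97,371,794.80 × 0.50749 (sell AUD at bid) = GBP 49,415,212.14
GBP 49,415,212.14 ÷ 0.81750 (buy CHF at ask) = CHF 60,446,742.68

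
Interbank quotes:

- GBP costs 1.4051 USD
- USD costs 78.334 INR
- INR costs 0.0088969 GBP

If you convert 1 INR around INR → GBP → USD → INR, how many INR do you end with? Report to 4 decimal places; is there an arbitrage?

0.9793 (arbitrage exists)

Around INR → GBP → USD → INR: 1 × 0.0088969 × 1.4051 × 78.334 = 0.979256
Product < 1; profitable direction is INR → USD → GBP → INR.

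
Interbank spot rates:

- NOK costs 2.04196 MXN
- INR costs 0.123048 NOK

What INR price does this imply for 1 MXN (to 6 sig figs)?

1 MXN ÷ 2.04196 = 0.489726 NOK
0.489726 NOK ÷ 0.123048 = 3.97996 INR

MXN/INR = 3.97996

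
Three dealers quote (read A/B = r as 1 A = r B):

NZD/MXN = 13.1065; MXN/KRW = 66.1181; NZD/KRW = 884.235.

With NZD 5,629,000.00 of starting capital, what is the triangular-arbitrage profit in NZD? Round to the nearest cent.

Profit: NZD 114,701.39

Profitable loop is NZD → KRW → MXN → NZD:
NZD 5,629,000.00 × 884.235 = KRW 4,977,358,815
KRW 4,977,358,815 ÷ 66.1181 = MXN 75,279,822.24
MXN 75,279,822.24 ÷ 13.1065 = NZD 5,743,701.39
Profit = NZD 5,743,701.39 − NZD 5,629,000.00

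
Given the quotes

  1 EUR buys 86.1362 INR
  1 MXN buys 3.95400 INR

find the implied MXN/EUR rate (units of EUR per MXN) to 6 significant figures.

MXN/EUR = 0.0459040

1 MXN × 3.95400 = 3.954 INR
3.954 INR ÷ 86.1362 = 0.045904 EUR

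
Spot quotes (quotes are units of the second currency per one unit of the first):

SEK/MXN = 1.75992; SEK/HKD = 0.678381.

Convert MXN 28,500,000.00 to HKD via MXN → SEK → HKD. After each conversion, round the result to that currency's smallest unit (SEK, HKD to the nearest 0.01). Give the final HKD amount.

MXN 28,500,000.00 ÷ 1.75992 = SEK 16,193,917.91
SEK 16,193,917.91 × 0.678381 = HKD 10,985,646.23

HKD 10,985,646.23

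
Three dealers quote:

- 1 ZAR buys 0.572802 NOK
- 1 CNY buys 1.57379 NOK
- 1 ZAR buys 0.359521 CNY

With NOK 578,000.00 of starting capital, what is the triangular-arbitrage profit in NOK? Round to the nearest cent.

Profitable loop is NOK → CNY → ZAR → NOK:
NOK 578,000.00 ÷ 1.57379 = CNY 367,266.28
CNY 367,266.28 ÷ 0.359521 = ZAR 1,021,543.33
ZAR 1,021,543.33 × 0.572802 = NOK 585,142.06
Profit = NOK 585,142.06 − NOK 578,000.00

Profit: NOK 7,142.06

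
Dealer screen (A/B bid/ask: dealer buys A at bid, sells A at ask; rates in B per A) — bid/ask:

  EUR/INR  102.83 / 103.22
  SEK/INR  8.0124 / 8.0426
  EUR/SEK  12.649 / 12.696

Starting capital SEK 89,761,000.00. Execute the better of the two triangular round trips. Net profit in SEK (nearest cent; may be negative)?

Best loop SEK → EUR → INR → SEK:
SEK 89,761,000.00 ÷ 12.696 (buy EUR at ask) = EUR 7,070,022.05
EUR 7,070,022.05 × 102.83 (sell EUR at bid) = INR 727,010,367.83
INR 727,010,367.83 ÷ 8.0426 (buy SEK at ask) = SEK 90,394,942.91

Net profit: SEK 633,942.91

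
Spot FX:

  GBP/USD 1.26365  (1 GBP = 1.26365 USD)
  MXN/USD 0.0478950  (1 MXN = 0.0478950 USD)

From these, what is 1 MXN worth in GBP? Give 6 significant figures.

1 MXN × 0.0478950 = 0.047895 USD
0.047895 USD ÷ 1.26365 = 0.0379021 GBP

MXN/GBP = 0.0379021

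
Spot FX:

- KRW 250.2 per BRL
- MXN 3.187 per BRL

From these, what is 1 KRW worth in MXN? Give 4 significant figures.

1 KRW ÷ 250.2 = 0.0039968 BRL
0.0039968 BRL × 3.187 = 0.0127378 MXN

KRW/MXN = 0.01274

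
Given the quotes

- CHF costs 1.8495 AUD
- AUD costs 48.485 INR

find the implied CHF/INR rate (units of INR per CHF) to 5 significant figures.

1 CHF × 1.8495 = 1.8495 AUD
1.8495 AUD × 48.485 = 89.673 INR

CHF/INR = 89.673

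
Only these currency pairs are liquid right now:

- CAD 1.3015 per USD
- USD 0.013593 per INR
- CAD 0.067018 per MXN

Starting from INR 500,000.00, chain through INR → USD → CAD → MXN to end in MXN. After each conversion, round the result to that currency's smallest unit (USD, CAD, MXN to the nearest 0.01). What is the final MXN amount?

MXN 131,989.02

INR 500,000.00 × 0.013593 = USD 6,796.50
USD 6,796.50 × 1.3015 = CAD 8,845.64
CAD 8,845.64 ÷ 0.067018 = MXN 131,989.02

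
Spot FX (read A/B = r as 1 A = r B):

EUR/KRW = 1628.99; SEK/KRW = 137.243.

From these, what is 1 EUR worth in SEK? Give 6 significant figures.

1 EUR × 1628.99 = 1628.99 KRW
1628.99 KRW ÷ 137.243 = 11.8694 SEK

EUR/SEK = 11.8694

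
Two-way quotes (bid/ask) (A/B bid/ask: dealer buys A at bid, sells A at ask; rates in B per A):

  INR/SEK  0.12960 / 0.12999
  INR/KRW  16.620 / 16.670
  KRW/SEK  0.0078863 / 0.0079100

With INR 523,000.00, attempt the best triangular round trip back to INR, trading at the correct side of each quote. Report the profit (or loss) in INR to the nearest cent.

Best loop INR → KRW → SEK → INR:
INR 523,000.00 × 16.620 (sell INR at bid) = KRW 8,692,260
KRW 8,692,260 × 0.0078863 (sell KRW at bid) = SEK 68,549.77
SEK 68,549.77 ÷ 0.12999 (buy INR at ask) = INR 527,346.49

Net profit: INR 4,346.49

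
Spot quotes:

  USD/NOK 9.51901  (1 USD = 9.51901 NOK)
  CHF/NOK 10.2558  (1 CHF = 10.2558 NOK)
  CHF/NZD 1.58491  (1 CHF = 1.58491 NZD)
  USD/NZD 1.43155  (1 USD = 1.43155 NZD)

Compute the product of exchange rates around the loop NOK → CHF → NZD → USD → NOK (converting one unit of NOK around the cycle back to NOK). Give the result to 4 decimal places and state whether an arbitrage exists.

1.0276 (arbitrage exists)

Around NOK → CHF → NZD → USD → NOK: 1 ÷ 10.2558 × 1.58491 ÷ 1.43155 × 9.51901 = 1.027591
Product > 1; profitable direction is NOK → CHF → NZD → USD → NOK.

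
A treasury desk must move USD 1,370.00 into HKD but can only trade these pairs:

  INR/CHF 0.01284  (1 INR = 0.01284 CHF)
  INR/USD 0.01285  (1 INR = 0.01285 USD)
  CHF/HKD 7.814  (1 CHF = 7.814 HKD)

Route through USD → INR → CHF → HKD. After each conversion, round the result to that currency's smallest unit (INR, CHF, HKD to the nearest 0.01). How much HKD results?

HKD 10,696.82

USD 1,370.00 ÷ 0.01285 = INR 106,614.79
INR 106,614.79 × 0.01284 = CHF 1,368.93
CHF 1,368.93 × 7.814 = HKD 10,696.82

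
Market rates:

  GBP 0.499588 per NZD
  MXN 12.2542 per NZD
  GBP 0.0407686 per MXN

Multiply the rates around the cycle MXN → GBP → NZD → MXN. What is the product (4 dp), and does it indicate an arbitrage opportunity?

Around MXN → GBP → NZD → MXN: 1 × 0.0407686 ÷ 0.499588 × 12.2542 = 0.999997
Product ≈ 1 (deviation 0.000%, within rounding noise).

1.0000 (no arbitrage)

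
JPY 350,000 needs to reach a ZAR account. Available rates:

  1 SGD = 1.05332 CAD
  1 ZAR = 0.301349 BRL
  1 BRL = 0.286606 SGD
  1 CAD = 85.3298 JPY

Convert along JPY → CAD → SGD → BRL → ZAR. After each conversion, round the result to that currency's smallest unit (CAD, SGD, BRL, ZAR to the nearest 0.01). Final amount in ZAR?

ZAR 45,087.09

JPY 350,000 ÷ 85.3298 = CAD 4,101.73
CAD 4,101.73 ÷ 1.05332 = SGD 3,894.10
SGD 3,894.10 ÷ 0.286606 = BRL 13,586.95
BRL 13,586.95 ÷ 0.301349 = ZAR 45,087.09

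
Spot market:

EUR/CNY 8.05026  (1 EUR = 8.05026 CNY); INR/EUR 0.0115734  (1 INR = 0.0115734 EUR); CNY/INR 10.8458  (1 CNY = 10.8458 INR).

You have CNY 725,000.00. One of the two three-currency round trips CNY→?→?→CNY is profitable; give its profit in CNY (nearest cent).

Profitable loop is CNY → INR → EUR → CNY:
CNY 725,000.00 × 10.8458 = INR 7,863,205.00
INR 7,863,205.00 × 0.0115734 = EUR 91,004.02
EUR 91,004.02 × 8.05026 = CNY 732,606.00
Profit = CNY 732,606.00 − CNY 725,000.00

Profit: CNY 7,606.00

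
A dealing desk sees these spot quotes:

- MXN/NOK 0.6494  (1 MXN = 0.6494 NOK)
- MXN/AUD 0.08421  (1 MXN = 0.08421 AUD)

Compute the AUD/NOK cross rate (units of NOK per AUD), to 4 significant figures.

AUD/NOK = 7.712

1 AUD ÷ 0.08421 = 11.8751 MXN
11.8751 MXN × 0.6494 = 7.71167 NOK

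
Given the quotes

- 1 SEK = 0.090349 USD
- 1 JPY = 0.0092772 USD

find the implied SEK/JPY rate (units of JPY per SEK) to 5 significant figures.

SEK/JPY = 9.7388

1 SEK × 0.090349 = 0.090349 USD
0.090349 USD ÷ 0.0092772 = 9.73882 JPY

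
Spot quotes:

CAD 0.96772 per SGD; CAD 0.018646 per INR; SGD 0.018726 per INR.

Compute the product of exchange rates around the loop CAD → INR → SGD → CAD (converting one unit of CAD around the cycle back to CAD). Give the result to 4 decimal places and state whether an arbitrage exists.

0.9719 (arbitrage exists)

Around CAD → INR → SGD → CAD: 1 ÷ 0.018646 × 0.018726 × 0.96772 = 0.971872
Product < 1; profitable direction is CAD → SGD → INR → CAD.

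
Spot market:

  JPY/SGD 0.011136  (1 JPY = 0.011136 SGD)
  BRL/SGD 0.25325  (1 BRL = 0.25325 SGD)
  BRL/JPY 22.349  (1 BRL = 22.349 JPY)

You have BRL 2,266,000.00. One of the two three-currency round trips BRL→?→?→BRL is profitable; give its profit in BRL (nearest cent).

Profit: BRL 39,802.16

Profitable loop is BRL → SGD → JPY → BRL:
BRL 2,266,000.00 × 0.25325 = SGD 573,864.50
SGD 573,864.50 ÷ 0.011136 = JPY 51,532,372
JPY 51,532,372 ÷ 22.349 = BRL 2,305,802.16
Profit = BRL 2,305,802.16 − BRL 2,266,000.00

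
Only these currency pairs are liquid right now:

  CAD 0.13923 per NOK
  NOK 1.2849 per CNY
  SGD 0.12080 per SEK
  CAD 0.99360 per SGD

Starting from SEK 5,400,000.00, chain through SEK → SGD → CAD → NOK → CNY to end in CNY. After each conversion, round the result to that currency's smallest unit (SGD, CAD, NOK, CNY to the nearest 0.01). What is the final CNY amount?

SEK 5,400,000.00 × 0.12080 = SGD 652,320.00
SGD 652,320.00 × 0.99360 = CAD 648,145.15
CAD 648,145.15 ÷ 0.13923 = NOK 4,655,211.88
NOK 4,655,211.88 ÷ 1.2849 = CNY 3,623,014.93

CNY 3,623,014.93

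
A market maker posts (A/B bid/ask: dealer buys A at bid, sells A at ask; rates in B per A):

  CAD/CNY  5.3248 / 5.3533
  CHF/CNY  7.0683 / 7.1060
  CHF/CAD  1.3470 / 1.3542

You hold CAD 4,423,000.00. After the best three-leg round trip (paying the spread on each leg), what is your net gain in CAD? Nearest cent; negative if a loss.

Net profit: CAD 41,395.20

Best loop CAD → CNY → CHF → CAD:
CAD 4,423,000.00 × 5.3248 (sell CAD at bid) = CNY 23,551,590.40
CNY 23,551,590.40 ÷ 7.1060 (buy CHF at ask) = CHF 3,314,324.57
CHF 3,314,324.57 × 1.3470 (sell CHF at bid) = CAD 4,464,395.20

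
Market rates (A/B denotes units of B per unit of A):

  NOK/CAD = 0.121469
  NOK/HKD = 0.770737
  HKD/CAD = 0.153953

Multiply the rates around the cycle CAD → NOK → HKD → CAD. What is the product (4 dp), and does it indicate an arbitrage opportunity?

Around CAD → NOK → HKD → CAD: 1 ÷ 0.121469 × 0.770737 × 0.153953 = 0.976852
Product < 1; profitable direction is CAD → HKD → NOK → CAD.

0.9769 (arbitrage exists)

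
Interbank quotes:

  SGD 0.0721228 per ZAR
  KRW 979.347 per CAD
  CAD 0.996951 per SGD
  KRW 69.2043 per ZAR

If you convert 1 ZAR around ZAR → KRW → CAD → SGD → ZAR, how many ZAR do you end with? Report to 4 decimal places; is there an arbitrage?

0.9828 (arbitrage exists)

Around ZAR → KRW → CAD → SGD → ZAR: 1 × 69.2043 ÷ 979.347 ÷ 0.996951 ÷ 0.0721228 = 0.982766
Product < 1; profitable direction is ZAR → SGD → CAD → KRW → ZAR.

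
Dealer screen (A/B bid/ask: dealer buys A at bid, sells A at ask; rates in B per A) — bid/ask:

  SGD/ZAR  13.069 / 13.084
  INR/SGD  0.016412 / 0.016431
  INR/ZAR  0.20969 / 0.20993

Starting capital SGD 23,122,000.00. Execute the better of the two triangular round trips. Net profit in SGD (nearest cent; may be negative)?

Net profit: SGD 502,071.99

Best loop SGD → ZAR → INR → SGD:
SGD 23,122,000.00 × 13.069 (sell SGD at bid) = ZAR 302,181,418.00
ZAR 302,181,418.00 ÷ 0.20993 (buy INR at ask) = INR 1,439,438,946.32
INR 1,439,438,946.32 × 0.016412 (sell INR at bid) = SGD 23,624,071.99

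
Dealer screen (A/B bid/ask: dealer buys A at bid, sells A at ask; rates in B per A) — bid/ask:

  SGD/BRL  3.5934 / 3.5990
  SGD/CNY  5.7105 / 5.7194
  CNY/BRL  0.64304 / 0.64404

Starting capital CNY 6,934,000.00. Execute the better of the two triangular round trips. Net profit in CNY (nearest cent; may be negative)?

Best loop CNY → BRL → SGD → CNY:
CNY 6,934,000.00 × 0.64304 (sell CNY at bid) = BRL 4,458,839.36
BRL 4,458,839.36 ÷ 3.5990 (buy SGD at ask) = SGD 1,238,910.63
SGD 1,238,910.63 × 5.7105 (sell SGD at bid) = CNY 7,074,799.16

Net profit: CNY 140,799.16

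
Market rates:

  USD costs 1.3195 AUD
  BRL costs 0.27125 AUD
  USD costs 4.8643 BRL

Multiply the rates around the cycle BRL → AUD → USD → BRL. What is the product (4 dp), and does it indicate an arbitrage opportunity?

Around BRL → AUD → USD → BRL: 1 × 0.27125 ÷ 1.3195 × 4.8643 = 0.999956
Product ≈ 1 (deviation 0.004%, within rounding noise).

1.0000 (no arbitrage)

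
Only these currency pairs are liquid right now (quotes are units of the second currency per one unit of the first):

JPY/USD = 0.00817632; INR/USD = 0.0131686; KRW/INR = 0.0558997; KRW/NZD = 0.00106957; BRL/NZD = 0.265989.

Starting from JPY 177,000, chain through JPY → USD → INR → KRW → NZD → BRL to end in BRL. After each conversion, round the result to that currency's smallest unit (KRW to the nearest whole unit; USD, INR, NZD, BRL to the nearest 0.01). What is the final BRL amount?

BRL 7,905.48

JPY 177,000 × 0.00817632 = USD 1,447.21
USD 1,447.21 ÷ 0.0131686 = INR 109,898.55
INR 109,898.55 ÷ 0.0558997 = KRW 1,965,995
KRW 1,965,995 × 0.00106957 = NZD 2,102.77
NZD 2,102.77 ÷ 0.265989 = BRL 7,905.48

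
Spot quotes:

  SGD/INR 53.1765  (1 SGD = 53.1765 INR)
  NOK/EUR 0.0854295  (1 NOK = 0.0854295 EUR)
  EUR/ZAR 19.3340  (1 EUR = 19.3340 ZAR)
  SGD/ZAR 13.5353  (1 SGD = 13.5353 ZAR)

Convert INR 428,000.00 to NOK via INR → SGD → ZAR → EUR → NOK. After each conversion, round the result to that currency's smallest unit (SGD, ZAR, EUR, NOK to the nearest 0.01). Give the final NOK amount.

NOK 65,957.19

INR 428,000.00 ÷ 53.1765 = SGD 8,048.67
SGD 8,048.67 × 13.5353 = ZAR 108,941.16
ZAR 108,941.16 ÷ 19.3340 = EUR 5,634.69
EUR 5,634.69 ÷ 0.0854295 = NOK 65,957.19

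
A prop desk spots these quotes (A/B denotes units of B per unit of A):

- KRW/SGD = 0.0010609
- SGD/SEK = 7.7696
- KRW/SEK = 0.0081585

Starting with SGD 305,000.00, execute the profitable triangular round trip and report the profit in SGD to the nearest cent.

Profit: SGD 3,150.33

Profitable loop is SGD → SEK → KRW → SGD:
SGD 305,000.00 × 7.7696 = SEK 2,369,728.00
SEK 2,369,728.00 ÷ 0.0081585 = KRW 290,461,237
KRW 290,461,237 × 0.0010609 = SGD 308,150.33
Profit = SGD 308,150.33 − SGD 305,000.00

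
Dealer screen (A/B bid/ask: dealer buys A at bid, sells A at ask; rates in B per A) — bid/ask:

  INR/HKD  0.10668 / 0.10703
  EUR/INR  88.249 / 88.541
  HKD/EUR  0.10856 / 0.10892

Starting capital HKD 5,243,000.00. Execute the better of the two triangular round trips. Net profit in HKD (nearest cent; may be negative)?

Best loop HKD → EUR → INR → HKD:
HKD 5,243,000.00 × 0.10856 (sell HKD at bid) = EUR 569,180.08
EUR 569,180.08 × 88.249 (sell EUR at bid) = INR 50,229,572.88
INR 50,229,572.88 × 0.10668 (sell INR at bid) = HKD 5,358,490.83

Net profit: HKD 115,490.83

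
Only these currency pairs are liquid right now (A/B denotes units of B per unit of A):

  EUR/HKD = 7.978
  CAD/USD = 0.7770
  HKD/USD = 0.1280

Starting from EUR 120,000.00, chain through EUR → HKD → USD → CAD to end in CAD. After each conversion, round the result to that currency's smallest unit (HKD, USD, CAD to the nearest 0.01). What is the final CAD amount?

CAD 157,711.81

EUR 120,000.00 × 7.978 = HKD 957,360.00
HKD 957,360.00 × 0.1280 = USD 122,542.08
USD 122,542.08 ÷ 0.7770 = CAD 157,711.81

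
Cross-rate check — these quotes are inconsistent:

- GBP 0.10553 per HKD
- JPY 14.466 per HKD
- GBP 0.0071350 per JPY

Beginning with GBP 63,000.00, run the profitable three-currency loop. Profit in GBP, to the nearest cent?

Profit: GBP 1,413.08

Profitable loop is GBP → JPY → HKD → GBP:
GBP 63,000.00 ÷ 0.0071350 = JPY 8,829,713
JPY 8,829,713 ÷ 14.466 = HKD 610,376.93
HKD 610,376.93 × 0.10553 = GBP 64,413.08
Profit = GBP 64,413.08 − GBP 63,000.00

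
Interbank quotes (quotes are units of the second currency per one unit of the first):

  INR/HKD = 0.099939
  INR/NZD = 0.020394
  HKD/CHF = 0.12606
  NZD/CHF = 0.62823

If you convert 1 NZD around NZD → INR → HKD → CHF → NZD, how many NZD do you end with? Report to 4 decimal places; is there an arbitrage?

Around NZD → INR → HKD → CHF → NZD: 1 ÷ 0.020394 × 0.099939 × 0.12606 ÷ 0.62823 = 0.983312
Product < 1; profitable direction is NZD → CHF → HKD → INR → NZD.

0.9833 (arbitrage exists)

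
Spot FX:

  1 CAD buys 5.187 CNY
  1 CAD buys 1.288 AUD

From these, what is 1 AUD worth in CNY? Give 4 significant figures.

AUD/CNY = 4.027

1 AUD ÷ 1.288 = 0.776398 CAD
0.776398 CAD × 5.187 = 4.02717 CNY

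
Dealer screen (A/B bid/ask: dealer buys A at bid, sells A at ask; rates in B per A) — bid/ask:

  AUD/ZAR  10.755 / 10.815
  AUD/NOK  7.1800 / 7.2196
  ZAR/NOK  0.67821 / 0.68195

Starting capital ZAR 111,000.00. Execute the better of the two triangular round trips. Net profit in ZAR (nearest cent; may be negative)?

Net profit: ZAR 1,146.17

Best loop ZAR → NOK → AUD → ZAR:
ZAR 111,000.00 × 0.67821 (sell ZAR at bid) = NOK 75,281.31
NOK 75,281.31 ÷ 7.2196 (buy AUD at ask) = AUD 10,427.35
AUD 10,427.35 × 10.755 (sell AUD at bid) = ZAR 112,146.17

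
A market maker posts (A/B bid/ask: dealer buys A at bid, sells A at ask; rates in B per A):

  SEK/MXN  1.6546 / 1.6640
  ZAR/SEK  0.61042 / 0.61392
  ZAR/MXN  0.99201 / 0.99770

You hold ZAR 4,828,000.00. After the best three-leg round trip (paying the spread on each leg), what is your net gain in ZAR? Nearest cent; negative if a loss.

Net profit: ZAR 59,525.81

Best loop ZAR → SEK → MXN → ZAR:
ZAR 4,828,000.00 × 0.61042 (sell ZAR at bid) = SEK 2,947,107.76
SEK 2,947,107.76 × 1.6546 (sell SEK at bid) = MXN 4,876,284.50
MXN 4,876,284.50 ÷ 0.99770 (buy ZAR at ask) = ZAR 4,887,525.81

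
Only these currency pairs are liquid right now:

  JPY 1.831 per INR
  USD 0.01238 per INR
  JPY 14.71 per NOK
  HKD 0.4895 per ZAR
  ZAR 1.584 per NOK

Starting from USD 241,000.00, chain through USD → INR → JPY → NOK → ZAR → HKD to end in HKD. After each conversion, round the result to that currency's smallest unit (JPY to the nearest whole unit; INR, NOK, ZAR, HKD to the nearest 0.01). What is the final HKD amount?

HKD 1,878,797.36

USD 241,000.00 ÷ 0.01238 = INR 19,466,882.07
INR 19,466,882.07 × 1.831 = JPY 35,643,861
JPY 35,643,861 ÷ 14.71 = NOK 2,423,104.08
NOK 2,423,104.08 × 1.584 = ZAR 3,838,196.86
ZAR 3,838,196.86 × 0.4895 = HKD 1,878,797.36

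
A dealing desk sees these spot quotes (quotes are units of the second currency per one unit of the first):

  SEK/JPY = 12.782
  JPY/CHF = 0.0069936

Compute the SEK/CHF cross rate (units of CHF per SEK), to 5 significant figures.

1 SEK × 12.782 = 12.782 JPY
12.782 JPY × 0.0069936 = 0.0893922 CHF

SEK/CHF = 0.089392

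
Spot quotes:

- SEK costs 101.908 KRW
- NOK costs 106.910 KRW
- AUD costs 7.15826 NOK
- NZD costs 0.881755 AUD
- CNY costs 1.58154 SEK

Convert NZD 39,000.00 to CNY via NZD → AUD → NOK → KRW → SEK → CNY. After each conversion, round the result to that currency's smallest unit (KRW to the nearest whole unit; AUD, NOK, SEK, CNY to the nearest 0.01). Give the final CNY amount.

CNY 163,286.32

NZD 39,000.00 × 0.881755 = AUD 34,388.44
AUD 34,388.44 × 7.15826 = NOK 246,161.39
NOK 246,161.39 × 106.910 = KRW 26,317,114
KRW 26,317,114 ÷ 101.908 = SEK 258,243.85
SEK 258,243.85 ÷ 1.58154 = CNY 163,286.32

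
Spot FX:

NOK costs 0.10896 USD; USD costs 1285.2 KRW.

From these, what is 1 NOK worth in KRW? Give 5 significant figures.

NOK/KRW = 140.04

1 NOK × 0.10896 = 0.10896 USD
0.10896 USD × 1285.2 = 140.035 KRW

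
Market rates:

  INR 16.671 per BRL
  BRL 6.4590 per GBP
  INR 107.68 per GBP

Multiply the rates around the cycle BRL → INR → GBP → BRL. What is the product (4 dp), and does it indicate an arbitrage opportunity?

Around BRL → INR → GBP → BRL: 1 × 16.671 ÷ 107.68 × 6.4590 = 0.999981
Product ≈ 1 (deviation 0.002%, within rounding noise).

1.0000 (no arbitrage)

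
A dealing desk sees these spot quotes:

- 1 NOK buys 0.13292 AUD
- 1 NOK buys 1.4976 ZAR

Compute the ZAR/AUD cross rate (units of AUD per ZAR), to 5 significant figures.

ZAR/AUD = 0.088755

1 ZAR ÷ 1.4976 = 0.667735 NOK
0.667735 NOK × 0.13292 = 0.0887553 AUD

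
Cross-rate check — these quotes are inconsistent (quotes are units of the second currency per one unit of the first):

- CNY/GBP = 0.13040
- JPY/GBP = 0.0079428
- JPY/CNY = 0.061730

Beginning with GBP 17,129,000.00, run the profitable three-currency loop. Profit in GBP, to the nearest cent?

Profit: GBP 230,301.68

Profitable loop is GBP → JPY → CNY → GBP:
GBP 17,129,000.00 ÷ 0.0079428 = JPY 2,156,544,292
JPY 2,156,544,292 × 0.061730 = CNY 133,123,479.13
CNY 133,123,479.13 × 0.13040 = GBP 17,359,301.68
Profit = GBP 17,359,301.68 − GBP 17,129,000.00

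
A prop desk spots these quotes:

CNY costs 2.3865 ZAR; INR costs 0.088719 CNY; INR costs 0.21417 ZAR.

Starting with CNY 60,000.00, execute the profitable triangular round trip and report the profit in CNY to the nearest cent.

Profitable loop is CNY → INR → ZAR → CNY:
CNY 60,000.00 ÷ 0.088719 = INR 676,292.56
INR 676,292.56 × 0.21417 = ZAR 144,841.58
ZAR 144,841.58 ÷ 2.3865 = CNY 60,692.05
Profit = CNY 60,692.05 − CNY 60,000.00

Profit: CNY 692.05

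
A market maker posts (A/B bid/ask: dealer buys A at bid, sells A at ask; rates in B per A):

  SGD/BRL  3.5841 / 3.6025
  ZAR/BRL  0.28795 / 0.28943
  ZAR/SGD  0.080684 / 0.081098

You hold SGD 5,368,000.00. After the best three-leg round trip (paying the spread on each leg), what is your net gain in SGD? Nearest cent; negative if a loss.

Best loop SGD → BRL → ZAR → SGD:
SGD 5,368,000.00 × 3.5841 (sell SGD at bid) = BRL 19,239,448.80
BRL 19,239,448.80 ÷ 0.28943 (buy ZAR at ask) = ZAR 66,473,581.87
ZAR 66,473,581.87 × 0.080684 (sell ZAR at bid) = SGD 5,363,354.48

Net result: SGD -4,645.52 (no profitable arbitrage after spreads)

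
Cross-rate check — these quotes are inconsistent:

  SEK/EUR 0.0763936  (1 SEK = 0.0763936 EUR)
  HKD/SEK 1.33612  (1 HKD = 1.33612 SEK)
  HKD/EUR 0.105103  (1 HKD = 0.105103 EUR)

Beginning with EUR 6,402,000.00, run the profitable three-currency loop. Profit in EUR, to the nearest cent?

Profitable loop is EUR → SEK → HKD → EUR:
EUR 6,402,000.00 ÷ 0.0763936 = SEK 83,802,831.65
SEK 83,802,831.65 ÷ 1.33612 = HKD 62,721,036.77
HKD 62,721,036.77 × 0.105103 = EUR 6,592,169.13
Profit = EUR 6,592,169.13 − EUR 6,402,000.00

Profit: EUR 190,169.13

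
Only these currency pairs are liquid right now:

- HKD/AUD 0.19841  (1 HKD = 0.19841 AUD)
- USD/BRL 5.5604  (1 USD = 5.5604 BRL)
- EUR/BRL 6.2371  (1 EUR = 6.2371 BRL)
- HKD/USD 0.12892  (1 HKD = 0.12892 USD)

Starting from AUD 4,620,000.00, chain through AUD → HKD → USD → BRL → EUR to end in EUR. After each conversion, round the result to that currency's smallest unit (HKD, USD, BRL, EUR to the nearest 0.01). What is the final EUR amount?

AUD 4,620,000.00 ÷ 0.19841 = HKD 23,285,116.68
HKD 23,285,116.68 × 0.12892 = USD 3,001,917.24
USD 3,001,917.24 × 5.5604 = BRL 16,691,860.62
BRL 16,691,860.62 ÷ 6.2371 = EUR 2,676,221.42

EUR 2,676,221.42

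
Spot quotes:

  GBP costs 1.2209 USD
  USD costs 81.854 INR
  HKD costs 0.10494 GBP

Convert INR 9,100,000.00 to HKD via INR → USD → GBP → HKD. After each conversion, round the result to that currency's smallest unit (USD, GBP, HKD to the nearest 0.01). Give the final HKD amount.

HKD 867,721.46

INR 9,100,000.00 ÷ 81.854 = USD 111,173.55
USD 111,173.55 ÷ 1.2209 = GBP 91,058.69
GBP 91,058.69 ÷ 0.10494 = HKD 867,721.46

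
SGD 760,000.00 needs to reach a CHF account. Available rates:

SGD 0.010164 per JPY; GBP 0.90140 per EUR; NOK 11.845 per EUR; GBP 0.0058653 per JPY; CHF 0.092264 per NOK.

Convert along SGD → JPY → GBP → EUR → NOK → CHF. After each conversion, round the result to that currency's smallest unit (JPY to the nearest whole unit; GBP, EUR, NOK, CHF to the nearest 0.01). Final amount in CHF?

CHF 531,727.30

SGD 760,000.00 ÷ 0.010164 = JPY 74,773,711
JPY 74,773,711 × 0.0058653 = GBP 438,570.25
GBP 438,570.25 ÷ 0.90140 = EUR 486,543.43
EUR 486,543.43 × 11.845 = NOK 5,763,106.93
NOK 5,763,106.93 × 0.092264 = CHF 531,727.30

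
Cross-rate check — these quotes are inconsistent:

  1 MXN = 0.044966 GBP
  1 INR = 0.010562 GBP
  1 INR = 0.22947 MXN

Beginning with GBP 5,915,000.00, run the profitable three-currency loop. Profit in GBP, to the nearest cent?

Profitable loop is GBP → MXN → INR → GBP:
GBP 5,915,000.00 ÷ 0.044966 = MXN 131,543,833.12
MXN 131,543,833.12 ÷ 0.22947 = INR 573,250,678.16
INR 573,250,678.16 × 0.010562 = GBP 6,054,673.66
Profit = GBP 6,054,673.66 − GBP 5,915,000.00

Profit: GBP 139,673.66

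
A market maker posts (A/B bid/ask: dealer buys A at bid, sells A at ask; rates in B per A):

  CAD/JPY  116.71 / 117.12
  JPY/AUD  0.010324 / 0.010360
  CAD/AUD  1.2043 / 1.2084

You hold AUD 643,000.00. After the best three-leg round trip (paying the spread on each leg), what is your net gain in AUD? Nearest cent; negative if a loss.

Net result: AUD -1,854.91 (no profitable arbitrage after spreads)

Best loop AUD → CAD → JPY → AUD:
AUD 643,000.00 ÷ 1.2084 (buy CAD at ask) = CAD 532,108.57
CAD 532,108.57 × 116.71 (sell CAD at bid) = JPY 62,102,392
JPY 62,102,392 × 0.010324 (sell JPY at bid) = AUD 641,145.09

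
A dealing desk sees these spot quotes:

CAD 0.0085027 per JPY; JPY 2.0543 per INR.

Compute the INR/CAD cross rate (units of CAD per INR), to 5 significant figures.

1 INR × 2.0543 = 2.0543 JPY
2.0543 JPY × 0.0085027 = 0.0174671 CAD

INR/CAD = 0.017467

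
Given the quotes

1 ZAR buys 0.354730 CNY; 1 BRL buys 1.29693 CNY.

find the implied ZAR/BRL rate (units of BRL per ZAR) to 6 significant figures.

ZAR/BRL = 0.273515

1 ZAR × 0.354730 = 0.35473 CNY
0.35473 CNY ÷ 1.29693 = 0.273515 BRL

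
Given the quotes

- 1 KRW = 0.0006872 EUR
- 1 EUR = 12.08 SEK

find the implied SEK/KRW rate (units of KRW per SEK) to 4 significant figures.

1 SEK ÷ 12.08 = 0.0827815 EUR
0.0827815 EUR ÷ 0.0006872 = 120.462 KRW

SEK/KRW = 120.5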